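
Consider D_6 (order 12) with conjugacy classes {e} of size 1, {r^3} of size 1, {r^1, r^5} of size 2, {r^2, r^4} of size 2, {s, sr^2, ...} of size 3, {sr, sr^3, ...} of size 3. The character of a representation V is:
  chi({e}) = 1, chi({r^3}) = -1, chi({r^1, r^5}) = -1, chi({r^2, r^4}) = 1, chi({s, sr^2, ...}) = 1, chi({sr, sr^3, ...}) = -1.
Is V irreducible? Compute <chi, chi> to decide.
Irreducible: <chi, chi> = 1.

Solution. <chi, chi> = (1/|G|) sum_C |C| * |chi(C)|^2 = (1/12)[1*|1|^2 + 1*|-1|^2 + 2*|-1|^2 + 2*|1|^2 + 3*|1|^2 + 3*|-1|^2]
  = (1/12)[(1) + (1) + (2) + (2) + (3) + (3)] = 12/12 = 1.
A character is irreducible iff <chi, chi> = 1, so this representation is irreducible.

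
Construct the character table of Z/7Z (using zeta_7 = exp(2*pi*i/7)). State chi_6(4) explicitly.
Character table of Z/7Z (irreps indexed chi_0,...,chi_6 with chi_k(m) = zeta_7^(k*m), zeta_7 = exp(2*pi*i/7)):
  irrep \ class  {0} (size 1)  {1} (size 1)    {2} (size 1)    {3} (size 1)    {4} (size 1)    {5} (size 1)    {6} (size 1)  
  chi_0          1             1               1               1               1               1               1             
  chi_1          1             exp(2*I*pi/7)   exp(4*I*pi/7)   exp(6*I*pi/7)   exp(-6*I*pi/7)  exp(-4*I*pi/7)  exp(-2*I*pi/7)
  chi_2          1             exp(4*I*pi/7)   exp(-6*I*pi/7)  exp(-2*I*pi/7)  exp(2*I*pi/7)   exp(6*I*pi/7)   exp(-4*I*pi/7)
  chi_3          1             exp(6*I*pi/7)   exp(-2*I*pi/7)  exp(4*I*pi/7)   exp(-4*I*pi/7)  exp(2*I*pi/7)   exp(-6*I*pi/7)
  chi_4          1             exp(-6*I*pi/7)  exp(2*I*pi/7)   exp(-4*I*pi/7)  exp(4*I*pi/7)   exp(-2*I*pi/7)  exp(6*I*pi/7) 
  chi_5          1             exp(-4*I*pi/7)  exp(6*I*pi/7)   exp(2*I*pi/7)   exp(-2*I*pi/7)  exp(-6*I*pi/7)  exp(4*I*pi/7) 
  chi_6          1             exp(-2*I*pi/7)  exp(-4*I*pi/7)  exp(-6*I*pi/7)  exp(6*I*pi/7)   exp(4*I*pi/7)   exp(2*I*pi/7) 

Spot check: chi_6(4) = zeta_7^(6*4) = zeta_7^24 = exp(6*I*pi/7).

Working: Z/7Z is abelian, so all 7 irreducible complex representations are 1-dimensional. They are given by chi_k(m) = zeta_7^(k*m) for k = 0,...,6. Row orthogonality: sum_m chi_k(m) conj(chi_l(m)) = 7 * [k = l].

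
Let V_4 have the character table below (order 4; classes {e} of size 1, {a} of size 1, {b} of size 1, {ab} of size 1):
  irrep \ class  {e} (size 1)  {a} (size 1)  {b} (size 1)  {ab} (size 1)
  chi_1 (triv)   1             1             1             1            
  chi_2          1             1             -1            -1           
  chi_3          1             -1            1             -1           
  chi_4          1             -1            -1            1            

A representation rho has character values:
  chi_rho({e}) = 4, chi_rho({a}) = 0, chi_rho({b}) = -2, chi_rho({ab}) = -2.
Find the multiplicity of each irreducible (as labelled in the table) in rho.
Multiplicities: chi_1: 0, chi_2: 2, chi_3: 1, chi_4: 1.

Reasoning: Use <chi_rho, chi> = (1/|G|) sum_C |C| * chi_rho(C) * conj(chi(C)) with |G| = 4 for each irreducible chi in the table:
  <chi_rho, chi_1> = (1/4)[1*(4)*conj(1) + 1*(0)*conj(1) + 1*(-2)*conj(1) + 1*(-2)*conj(1)]
      = (1/4)[(4) + (0) + (-2) + (-2)] = 0/4 = 0
  <chi_rho, chi_2> = (1/4)[1*(4)*conj(1) + 1*(0)*conj(1) + 1*(-2)*conj(-1) + 1*(-2)*conj(-1)]
      = (1/4)[(4) + (0) + (2) + (2)] = 8/4 = 2
  <chi_rho, chi_3> = (1/4)[1*(4)*conj(1) + 1*(0)*conj(-1) + 1*(-2)*conj(1) + 1*(-2)*conj(-1)]
      = (1/4)[(4) + (0) + (-2) + (2)] = 4/4 = 1
  <chi_rho, chi_4> = (1/4)[1*(4)*conj(1) + 1*(0)*conj(-1) + 1*(-2)*conj(-1) + 1*(-2)*conj(1)]
      = (1/4)[(4) + (0) + (2) + (-2)] = 4/4 = 1
Dimension check: dim(rho) = sum (mult * dim) = 0*1 + 2*1 + 1*1 + 1*1 = 4 = chi_rho(e) = 4.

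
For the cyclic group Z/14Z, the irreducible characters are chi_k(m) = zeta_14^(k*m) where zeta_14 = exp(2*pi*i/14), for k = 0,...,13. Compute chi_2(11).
chi_2(11) = zeta_14^22 = exp(-6*I*pi/7)

Reasoning: chi_2(11) = zeta_14^(2*11) = zeta_14^22. Since zeta_14^14 = 1, this equals zeta_14^8 = exp(2*pi*i*8/14) = exp(-6*I*pi/7).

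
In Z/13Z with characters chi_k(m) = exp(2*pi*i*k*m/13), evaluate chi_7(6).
chi_7(6) = zeta_13^42 = exp(6*I*pi/13)

Why: chi_7(6) = zeta_13^(7*6) = zeta_13^42. Since zeta_13^13 = 1, this equals zeta_13^3 = exp(2*pi*i*3/13) = exp(6*I*pi/13).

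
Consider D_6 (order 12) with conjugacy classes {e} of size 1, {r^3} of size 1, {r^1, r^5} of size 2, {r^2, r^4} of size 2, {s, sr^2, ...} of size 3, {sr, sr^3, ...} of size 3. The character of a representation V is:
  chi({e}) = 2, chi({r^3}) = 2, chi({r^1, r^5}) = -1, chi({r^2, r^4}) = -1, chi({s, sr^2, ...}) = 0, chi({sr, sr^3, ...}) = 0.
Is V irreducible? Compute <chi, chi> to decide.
Irreducible: <chi, chi> = 1.

Explanation: <chi, chi> = (1/|G|) sum_C |C| * |chi(C)|^2 = (1/12)[1*|2|^2 + 1*|2|^2 + 2*|-1|^2 + 2*|-1|^2 + 3*|0|^2 + 3*|0|^2]
  = (1/12)[(4) + (4) + (2) + (2) + (0) + (0)] = 12/12 = 1.
A character is irreducible iff <chi, chi> = 1, so this representation is irreducible.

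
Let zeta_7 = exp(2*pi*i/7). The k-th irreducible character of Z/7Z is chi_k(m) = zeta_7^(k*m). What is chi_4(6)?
chi_4(6) = zeta_7^24 = exp(6*I*pi/7)

Derivation: chi_4(6) = zeta_7^(4*6) = zeta_7^24. Since zeta_7^7 = 1, this equals zeta_7^3 = exp(2*pi*i*3/7) = exp(6*I*pi/7).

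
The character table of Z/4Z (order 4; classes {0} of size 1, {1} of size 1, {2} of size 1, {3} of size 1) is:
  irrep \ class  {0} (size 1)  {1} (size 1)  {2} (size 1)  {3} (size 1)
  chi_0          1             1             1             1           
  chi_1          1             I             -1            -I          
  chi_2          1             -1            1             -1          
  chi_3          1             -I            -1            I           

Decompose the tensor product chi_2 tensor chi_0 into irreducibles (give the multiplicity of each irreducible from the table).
chi_2 tensor chi_0 = chi_2 (all other irreducibles have multiplicity 0).

Justification: The character of a tensor product is the pointwise product (chi_2 * chi_0)(C) = chi_2(C) * chi_0(C):
  {0}: (1)*(1), {1}: (-1)*(1), {2}: (1)*(1), {3}: (-1)*(1)
so (chi_2 * chi_0) takes values
  {0} -> 1, {1} -> -1, {2} -> 1, {3} -> -1.
Now take the inner product of this character with each irreducible chi from the table, <chi_2*chi_0, chi> = (1/4) sum_C |C| (chi_2*chi_0)(C) conj(chi(C)):
  <chi_2*chi_0, chi_0> = (1/4)[1*(1)*conj(1) + 1*(-1)*conj(1) + 1*(1)*conj(1) + 1*(-1)*conj(1)]
      = (1/4)[(1) + (-1) + (1) + (-1)] = 0/4 = 0
  <chi_2*chi_0, chi_1> = (1/4)[1*(1)*conj(1) + 1*(-1)*conj(I) + 1*(1)*conj(-1) + 1*(-1)*conj(-I)]
      = (1/4)[(1) + (I) + (-1) + (-I)] = 0/4 = 0
  <chi_2*chi_0, chi_2> = (1/4)[1*(1)*conj(1) + 1*(-1)*conj(-1) + 1*(1)*conj(1) + 1*(-1)*conj(-1)]
      = (1/4)[(1) + (1) + (1) + (1)] = 4/4 = 1
  <chi_2*chi_0, chi_3> = (1/4)[1*(1)*conj(1) + 1*(-1)*conj(-I) + 1*(1)*conj(-1) + 1*(-1)*conj(I)]
      = (1/4)[(1) + (-I) + (-1) + (I)] = 0/4 = 0
(Exp terms are combined using exp(i*s)*conj(exp(i*t)) = exp(i*(s-t)), and sums of them are collapsed using the identity that for every m > 1 the m distinct m-th roots of unity sum to 0, e.g. 1 + exp(2*I*pi/3) + exp(-2*I*pi/3) = 0.)
Hence the multiplicities are chi_2: 1. Dimension check: dim(chi_2)*dim(chi_0) = 1*1 = 1 and sum (mult * dim) = 1*1 = 1.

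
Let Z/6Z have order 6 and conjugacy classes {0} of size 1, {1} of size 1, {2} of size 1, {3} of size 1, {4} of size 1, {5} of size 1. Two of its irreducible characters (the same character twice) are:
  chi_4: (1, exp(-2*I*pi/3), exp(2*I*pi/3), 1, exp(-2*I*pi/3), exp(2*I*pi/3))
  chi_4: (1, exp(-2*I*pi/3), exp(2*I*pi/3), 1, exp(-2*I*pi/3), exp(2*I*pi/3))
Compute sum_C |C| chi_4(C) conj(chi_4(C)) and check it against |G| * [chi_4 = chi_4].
Sum = 6 = |G| = 6; so <chi_4, chi_4> = 1 (norm-1 confirms irreducibility).

Argument: Compute term by term over conjugacy classes (|C| * chi_4(C) * conj(chi_4(C))):
  1*(1)*conj(1) + 1*(exp(-2*I*pi/3))*conj(exp(-2*I*pi/3)) + 1*(exp(2*I*pi/3))*conj(exp(2*I*pi/3)) + 1*(1)*conj(1) + 1*(exp(-2*I*pi/3))*conj(exp(-2*I*pi/3)) + 1*(exp(2*I*pi/3))*conj(exp(2*I*pi/3))
  = (1) + (1) + (1) + (1) + (1) + (1)
  = 6.
(Exp terms are combined using exp(i*s)*conj(exp(i*t)) = exp(i*(s-t)), and sums of them are collapsed using the identity that for every m > 1 the m distinct m-th roots of unity sum to 0, e.g. 1 + exp(2*I*pi/3) + exp(-2*I*pi/3) = 0.)
Dividing by |G| = 6 gives 6/6 = 1, matching the row-orthogonality relation <chi_4, chi_4> = [chi_4 = chi_4].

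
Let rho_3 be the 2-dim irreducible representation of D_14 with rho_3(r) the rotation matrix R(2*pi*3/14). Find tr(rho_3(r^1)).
chi_{rho_3}(r^1) = 2*cos(2*pi*3*1/14) = 2*cos(3*pi/7)

Solution. rho_3(r^1) is rotation by angle 2*pi*3*1/14, whose trace is 2*cos(2*pi*3*1/14) = 2*cos(3*pi/7).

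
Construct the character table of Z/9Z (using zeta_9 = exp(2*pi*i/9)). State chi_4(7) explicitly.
Character table of Z/9Z (irreps indexed chi_0,...,chi_8 with chi_k(m) = zeta_9^(k*m), zeta_9 = exp(2*pi*i/9)):
  irrep \ class  {0} (size 1)  {1} (size 1)    {2} (size 1)    {3} (size 1)    {4} (size 1)    {5} (size 1)    {6} (size 1)    {7} (size 1)    {8} (size 1)  
  chi_0          1             1               1               1               1               1               1               1               1             
  chi_1          1             exp(2*I*pi/9)   exp(4*I*pi/9)   exp(2*I*pi/3)   exp(8*I*pi/9)   exp(-8*I*pi/9)  exp(-2*I*pi/3)  exp(-4*I*pi/9)  exp(-2*I*pi/9)
  chi_2          1             exp(4*I*pi/9)   exp(8*I*pi/9)   exp(-2*I*pi/3)  exp(-2*I*pi/9)  exp(2*I*pi/9)   exp(2*I*pi/3)   exp(-8*I*pi/9)  exp(-4*I*pi/9)
  chi_3          1             exp(2*I*pi/3)   exp(-2*I*pi/3)  1               exp(2*I*pi/3)   exp(-2*I*pi/3)  1               exp(2*I*pi/3)   exp(-2*I*pi/3)
  chi_4          1             exp(8*I*pi/9)   exp(-2*I*pi/9)  exp(2*I*pi/3)   exp(-4*I*pi/9)  exp(4*I*pi/9)   exp(-2*I*pi/3)  exp(2*I*pi/9)   exp(-8*I*pi/9)
  chi_5          1             exp(-8*I*pi/9)  exp(2*I*pi/9)   exp(-2*I*pi/3)  exp(4*I*pi/9)   exp(-4*I*pi/9)  exp(2*I*pi/3)   exp(-2*I*pi/9)  exp(8*I*pi/9) 
  chi_6          1             exp(-2*I*pi/3)  exp(2*I*pi/3)   1               exp(-2*I*pi/3)  exp(2*I*pi/3)   1               exp(-2*I*pi/3)  exp(2*I*pi/3) 
  chi_7          1             exp(-4*I*pi/9)  exp(-8*I*pi/9)  exp(2*I*pi/3)   exp(2*I*pi/9)   exp(-2*I*pi/9)  exp(-2*I*pi/3)  exp(8*I*pi/9)   exp(4*I*pi/9) 
  chi_8          1             exp(-2*I*pi/9)  exp(-4*I*pi/9)  exp(-2*I*pi/3)  exp(-8*I*pi/9)  exp(8*I*pi/9)   exp(2*I*pi/3)   exp(4*I*pi/9)   exp(2*I*pi/9) 

Spot check: chi_4(7) = zeta_9^(4*7) = zeta_9^28 = exp(2*I*pi/9).

Working: Z/9Z is abelian, so all 9 irreducible complex representations are 1-dimensional. They are given by chi_k(m) = zeta_9^(k*m) for k = 0,...,8. Row orthogonality: sum_m chi_k(m) conj(chi_l(m)) = 9 * [k = l].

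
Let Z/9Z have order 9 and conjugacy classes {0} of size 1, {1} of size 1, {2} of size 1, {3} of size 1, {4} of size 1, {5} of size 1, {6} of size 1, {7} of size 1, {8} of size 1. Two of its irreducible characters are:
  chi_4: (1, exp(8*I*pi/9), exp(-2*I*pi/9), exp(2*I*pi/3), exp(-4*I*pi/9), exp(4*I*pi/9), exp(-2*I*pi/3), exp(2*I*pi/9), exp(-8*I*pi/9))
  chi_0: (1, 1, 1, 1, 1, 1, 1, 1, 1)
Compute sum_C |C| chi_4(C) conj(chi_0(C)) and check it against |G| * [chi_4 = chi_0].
Sum = 0; so <chi_4, chi_0> = 0 (distinct irreducibles are orthogonal).

Why: Compute term by term over conjugacy classes (|C| * chi_4(C) * conj(chi_0(C))):
  1*(1)*conj(1) + 1*(exp(8*I*pi/9))*conj(1) + 1*(exp(-2*I*pi/9))*conj(1) + 1*(exp(2*I*pi/3))*conj(1) + 1*(exp(-4*I*pi/9))*conj(1) + 1*(exp(4*I*pi/9))*conj(1) + 1*(exp(-2*I*pi/3))*conj(1) + 1*(exp(2*I*pi/9))*conj(1) + 1*(exp(-8*I*pi/9))*conj(1)
  = (1) + (exp(8*I*pi/9)) + (exp(-2*I*pi/9)) + (exp(2*I*pi/3)) + (exp(-4*I*pi/9)) + (exp(4*I*pi/9)) + (exp(-2*I*pi/3)) + (exp(2*I*pi/9)) + (exp(-8*I*pi/9))
  = 0.
(Exp terms are combined using exp(i*s)*conj(exp(i*t)) = exp(i*(s-t)), and sums of them are collapsed using the identity that for every m > 1 the m distinct m-th roots of unity sum to 0, e.g. 1 + exp(2*I*pi/3) + exp(-2*I*pi/3) = 0.)
Dividing by |G| = 9 gives 0/9 = 0, matching the row-orthogonality relation <chi_4, chi_0> = [chi_4 = chi_0].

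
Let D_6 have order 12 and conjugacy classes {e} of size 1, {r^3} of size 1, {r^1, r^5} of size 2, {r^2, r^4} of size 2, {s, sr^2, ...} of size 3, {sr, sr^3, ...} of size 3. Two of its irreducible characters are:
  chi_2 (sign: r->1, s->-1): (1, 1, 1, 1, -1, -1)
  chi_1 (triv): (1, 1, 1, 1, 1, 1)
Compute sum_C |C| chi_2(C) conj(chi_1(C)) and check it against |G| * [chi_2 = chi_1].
Sum = 0; so <chi_2, chi_1> = 0 (distinct irreducibles are orthogonal).

Reasoning: Compute term by term over conjugacy classes (|C| * chi_2(C) * conj(chi_1(C))):
  1*(1)*conj(1) + 1*(1)*conj(1) + 2*(1)*conj(1) + 2*(1)*conj(1) + 3*(-1)*conj(1) + 3*(-1)*conj(1)
  = (1) + (1) + (2) + (2) + (-3) + (-3)
  = 0.
Dividing by |G| = 12 gives 0/12 = 0, matching the row-orthogonality relation <chi_2, chi_1> = [chi_2 = chi_1].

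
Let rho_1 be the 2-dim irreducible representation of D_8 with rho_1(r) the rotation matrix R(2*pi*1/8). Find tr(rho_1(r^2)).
chi_{rho_1}(r^2) = 2*cos(2*pi*1*2/8) = 0

Derivation: rho_1(r^2) is rotation by angle 2*pi*1*2/8, whose trace is 2*cos(2*pi*1*2/8) = 0.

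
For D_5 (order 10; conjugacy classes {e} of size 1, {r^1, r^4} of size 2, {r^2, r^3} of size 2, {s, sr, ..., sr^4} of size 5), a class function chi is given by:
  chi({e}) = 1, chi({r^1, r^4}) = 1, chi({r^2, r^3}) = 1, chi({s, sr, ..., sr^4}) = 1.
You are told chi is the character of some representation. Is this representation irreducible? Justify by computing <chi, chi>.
Irreducible: <chi, chi> = 1.

<chi, chi> = (1/|G|) sum_C |C| * |chi(C)|^2 = (1/10)[1*|1|^2 + 2*|1|^2 + 2*|1|^2 + 5*|1|^2]
  = (1/10)[(1) + (2) + (2) + (5)] = 10/10 = 1.
A character is irreducible iff <chi, chi> = 1, so this representation is irreducible.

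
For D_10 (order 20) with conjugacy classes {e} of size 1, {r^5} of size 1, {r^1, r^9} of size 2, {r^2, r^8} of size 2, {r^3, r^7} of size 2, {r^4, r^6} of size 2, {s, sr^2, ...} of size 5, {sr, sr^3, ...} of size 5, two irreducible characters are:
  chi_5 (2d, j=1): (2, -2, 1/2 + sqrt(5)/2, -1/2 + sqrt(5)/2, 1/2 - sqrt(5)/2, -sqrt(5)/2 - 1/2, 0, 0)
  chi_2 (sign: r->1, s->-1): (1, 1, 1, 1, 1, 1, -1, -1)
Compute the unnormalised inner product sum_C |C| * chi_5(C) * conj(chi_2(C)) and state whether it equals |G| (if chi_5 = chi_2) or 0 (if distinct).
Sum = 0; so <chi_5, chi_2> = 0 (distinct irreducibles are orthogonal).

Proof sketch: Compute term by term over conjugacy classes (|C| * chi_5(C) * conj(chi_2(C))):
  1*(2)*conj(1) + 1*(-2)*conj(1) + 2*(1/2 + sqrt(5)/2)*conj(1) + 2*(-1/2 + sqrt(5)/2)*conj(1) + 2*(1/2 - sqrt(5)/2)*conj(1) + 2*(-sqrt(5)/2 - 1/2)*conj(1) + 5*(0)*conj(-1) + 5*(0)*conj(-1)
  = (2) + (-2) + (1 + sqrt(5)) + (-1 + sqrt(5)) + (1 - sqrt(5)) + (-sqrt(5) - 1) + (0) + (0)
  = 0.
Dividing by |G| = 20 gives 0/20 = 0, matching the row-orthogonality relation <chi_5, chi_2> = [chi_5 = chi_2].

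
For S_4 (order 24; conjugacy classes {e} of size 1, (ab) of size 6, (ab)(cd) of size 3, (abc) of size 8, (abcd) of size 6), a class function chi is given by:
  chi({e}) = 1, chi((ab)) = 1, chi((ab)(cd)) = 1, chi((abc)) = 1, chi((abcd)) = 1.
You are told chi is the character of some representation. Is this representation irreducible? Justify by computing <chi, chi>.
Irreducible: <chi, chi> = 1.

Why: <chi, chi> = (1/|G|) sum_C |C| * |chi(C)|^2 = (1/24)[1*|1|^2 + 6*|1|^2 + 3*|1|^2 + 8*|1|^2 + 6*|1|^2]
  = (1/24)[(1) + (6) + (3) + (8) + (6)] = 24/24 = 1.
A character is irreducible iff <chi, chi> = 1, so this representation is irreducible.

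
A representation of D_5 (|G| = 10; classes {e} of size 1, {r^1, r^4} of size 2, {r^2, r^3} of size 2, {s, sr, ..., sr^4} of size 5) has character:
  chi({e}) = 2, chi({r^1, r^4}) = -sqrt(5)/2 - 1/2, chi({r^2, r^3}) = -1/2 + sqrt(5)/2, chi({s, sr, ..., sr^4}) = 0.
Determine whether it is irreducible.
Irreducible: <chi, chi> = 1.

Solution. <chi, chi> = (1/|G|) sum_C |C| * |chi(C)|^2 = (1/10)[1*|2|^2 + 2*|-sqrt(5)/2 - 1/2|^2 + 2*|-1/2 + sqrt(5)/2|^2 + 5*|0|^2]
  = (1/10)[(4) + (sqrt(5) + 3) + (3 - sqrt(5)) + (0)] = 10/10 = 1.
A character is irreducible iff <chi, chi> = 1, so this representation is irreducible.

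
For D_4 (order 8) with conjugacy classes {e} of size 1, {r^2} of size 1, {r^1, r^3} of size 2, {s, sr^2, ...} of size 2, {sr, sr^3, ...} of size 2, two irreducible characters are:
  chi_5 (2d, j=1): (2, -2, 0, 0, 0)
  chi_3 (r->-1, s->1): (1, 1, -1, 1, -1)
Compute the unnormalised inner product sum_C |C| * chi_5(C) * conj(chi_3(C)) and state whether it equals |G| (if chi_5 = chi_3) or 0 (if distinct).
Sum = 0; so <chi_5, chi_3> = 0 (distinct irreducibles are orthogonal).

Derivation: Compute term by term over conjugacy classes (|C| * chi_5(C) * conj(chi_3(C))):
  1*(2)*conj(1) + 1*(-2)*conj(1) + 2*(0)*conj(-1) + 2*(0)*conj(1) + 2*(0)*conj(-1)
  = (2) + (-2) + (0) + (0) + (0)
  = 0.
Dividing by |G| = 8 gives 0/8 = 0, matching the row-orthogonality relation <chi_5, chi_3> = [chi_5 = chi_3].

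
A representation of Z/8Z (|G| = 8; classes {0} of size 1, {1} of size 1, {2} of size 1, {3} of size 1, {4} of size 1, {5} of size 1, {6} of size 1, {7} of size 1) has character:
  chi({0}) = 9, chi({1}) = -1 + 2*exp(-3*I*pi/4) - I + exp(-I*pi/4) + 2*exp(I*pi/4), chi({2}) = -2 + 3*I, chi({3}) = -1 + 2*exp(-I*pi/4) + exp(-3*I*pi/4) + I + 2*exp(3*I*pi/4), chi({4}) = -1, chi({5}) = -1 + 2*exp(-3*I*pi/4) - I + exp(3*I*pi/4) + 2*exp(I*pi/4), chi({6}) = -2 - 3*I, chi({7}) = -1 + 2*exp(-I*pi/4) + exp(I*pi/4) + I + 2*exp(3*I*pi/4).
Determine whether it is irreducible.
Not irreducible (reducible): <chi, chi> = 15 > 1.

<chi, chi> = (1/|G|) sum_C |C| * |chi(C)|^2 = (1/8)[1*|9|^2 + 1*|-1 + 2*exp(-3*I*pi/4) - I + exp(-I*pi/4) + 2*exp(I*pi/4)|^2 + 1*|-2 + 3*I|^2 + 1*|-1 + 2*exp(-I*pi/4) + exp(-3*I*pi/4) + I + 2*exp(3*I*pi/4)|^2 + 1*|-1|^2 + 1*|-1 + 2*exp(-3*I*pi/4) - I + exp(3*I*pi/4) + 2*exp(I*pi/4)|^2 + 1*|-2 - 3*I|^2 + 1*|-1 + 2*exp(-I*pi/4) + exp(I*pi/4) + I + 2*exp(3*I*pi/4)|^2]
  = (1/8)[(81) + (3) + (13) + (3) + (1) + (3) + (13) + (3)] = 120/8 = 15.
(Exp terms are combined using exp(i*s)*conj(exp(i*t)) = exp(i*(s-t)), and sums of them are collapsed using the identity that for every m > 1 the m distinct m-th roots of unity sum to 0, e.g. 1 + exp(2*I*pi/3) + exp(-2*I*pi/3) = 0.)
A character is irreducible iff <chi, chi> = 1, so this representation is reducible.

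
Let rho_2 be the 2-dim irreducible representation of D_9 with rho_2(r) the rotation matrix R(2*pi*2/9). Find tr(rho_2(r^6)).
chi_{rho_2}(r^6) = 2*cos(2*pi*2*6/9) = -1

Details: rho_2(r^6) is rotation by angle 2*pi*2*6/9, whose trace is 2*cos(2*pi*2*6/9) = -1.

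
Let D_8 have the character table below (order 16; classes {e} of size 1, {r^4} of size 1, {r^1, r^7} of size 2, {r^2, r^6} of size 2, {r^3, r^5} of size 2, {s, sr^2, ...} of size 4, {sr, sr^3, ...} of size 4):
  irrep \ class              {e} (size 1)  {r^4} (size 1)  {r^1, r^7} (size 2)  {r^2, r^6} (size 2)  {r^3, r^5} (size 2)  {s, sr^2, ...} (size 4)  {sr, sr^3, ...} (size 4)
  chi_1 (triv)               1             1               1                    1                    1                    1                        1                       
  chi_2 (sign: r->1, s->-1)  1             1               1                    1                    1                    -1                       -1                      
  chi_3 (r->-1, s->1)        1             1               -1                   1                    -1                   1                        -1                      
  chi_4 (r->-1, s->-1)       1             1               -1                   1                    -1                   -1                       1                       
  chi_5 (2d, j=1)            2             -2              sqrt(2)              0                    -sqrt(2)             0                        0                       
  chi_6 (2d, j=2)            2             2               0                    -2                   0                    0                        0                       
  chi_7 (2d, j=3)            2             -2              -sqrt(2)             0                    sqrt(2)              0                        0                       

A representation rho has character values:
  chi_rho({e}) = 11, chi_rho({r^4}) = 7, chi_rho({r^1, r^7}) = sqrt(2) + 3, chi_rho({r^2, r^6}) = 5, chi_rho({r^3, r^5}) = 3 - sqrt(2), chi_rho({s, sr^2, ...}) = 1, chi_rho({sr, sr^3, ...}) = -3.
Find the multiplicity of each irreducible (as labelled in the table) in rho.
Multiplicities: chi_1: 2, chi_2: 3, chi_3: 2, chi_4: 0, chi_5: 1, chi_6: 1, chi_7: 0.

Justification: Use <chi_rho, chi> = (1/|G|) sum_C |C| * chi_rho(C) * conj(chi(C)) with |G| = 16 for each irreducible chi in the table:
  <chi_rho, chi_1> = (1/16)[1*(11)*conj(1) + 1*(7)*conj(1) + 2*(sqrt(2) + 3)*conj(1) + 2*(5)*conj(1) + 2*(3 - sqrt(2))*conj(1) + 4*(1)*conj(1) + 4*(-3)*conj(1)]
      = (1/16)[(11) + (7) + (2*sqrt(2) + 6) + (10) + (6 - 2*sqrt(2)) + (4) + (-12)] = 32/16 = 2
  <chi_rho, chi_2> = (1/16)[1*(11)*conj(1) + 1*(7)*conj(1) + 2*(sqrt(2) + 3)*conj(1) + 2*(5)*conj(1) + 2*(3 - sqrt(2))*conj(1) + 4*(1)*conj(-1) + 4*(-3)*conj(-1)]
      = (1/16)[(11) + (7) + (2*sqrt(2) + 6) + (10) + (6 - 2*sqrt(2)) + (-4) + (12)] = 48/16 = 3
  <chi_rho, chi_3> = (1/16)[1*(11)*conj(1) + 1*(7)*conj(1) + 2*(sqrt(2) + 3)*conj(-1) + 2*(5)*conj(1) + 2*(3 - sqrt(2))*conj(-1) + 4*(1)*conj(1) + 4*(-3)*conj(-1)]
      = (1/16)[(11) + (7) + (-6 - 2*sqrt(2)) + (10) + (-6 + 2*sqrt(2)) + (4) + (12)] = 32/16 = 2
  <chi_rho, chi_4> = (1/16)[1*(11)*conj(1) + 1*(7)*conj(1) + 2*(sqrt(2) + 3)*conj(-1) + 2*(5)*conj(1) + 2*(3 - sqrt(2))*conj(-1) + 4*(1)*conj(-1) + 4*(-3)*conj(1)]
      = (1/16)[(11) + (7) + (-6 - 2*sqrt(2)) + (10) + (-6 + 2*sqrt(2)) + (-4) + (-12)] = 0/16 = 0
  <chi_rho, chi_5> = (1/16)[1*(11)*conj(2) + 1*(7)*conj(-2) + 2*(sqrt(2) + 3)*conj(sqrt(2)) + 2*(5)*conj(0) + 2*(3 - sqrt(2))*conj(-sqrt(2)) + 4*(1)*conj(0) + 4*(-3)*conj(0)]
      = (1/16)[(22) + (-14) + (4 + 6*sqrt(2)) + (0) + (4 - 6*sqrt(2)) + (0) + (0)] = 16/16 = 1
  <chi_rho, chi_6> = (1/16)[1*(11)*conj(2) + 1*(7)*conj(2) + 2*(sqrt(2) + 3)*conj(0) + 2*(5)*conj(-2) + 2*(3 - sqrt(2))*conj(0) + 4*(1)*conj(0) + 4*(-3)*conj(0)]
      = (1/16)[(22) + (14) + (0) + (-20) + (0) + (0) + (0)] = 16/16 = 1
  <chi_rho, chi_7> = (1/16)[1*(11)*conj(2) + 1*(7)*conj(-2) + 2*(sqrt(2) + 3)*conj(-sqrt(2)) + 2*(5)*conj(0) + 2*(3 - sqrt(2))*conj(sqrt(2)) + 4*(1)*conj(0) + 4*(-3)*conj(0)]
      = (1/16)[(22) + (-14) + (-6*sqrt(2) - 4) + (0) + (-4 + 6*sqrt(2)) + (0) + (0)] = 0/16 = 0
Dimension check: dim(rho) = sum (mult * dim) = 2*1 + 3*1 + 2*1 + 0*1 + 1*2 + 1*2 + 0*2 = 11 = chi_rho(e) = 11.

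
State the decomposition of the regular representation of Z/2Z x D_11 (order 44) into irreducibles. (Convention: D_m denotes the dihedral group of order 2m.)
Each irreducible V_i of dimension d_i appears with multiplicity d_i, i.e. rho_reg = (direct sum over all irreducibles V_i) d_i V_i. The irreducible dimensions for Z/2Z x D_11 are 1, 1, 1, 1, 2, 2, 2, 2, 2, 2, 2, 2, 2, 2: 4 irreducibles of dimension 1, each with multiplicity 1; 10 irreducibles of dimension 2, each with multiplicity 2. Total dimension 4*1*1 + 10*2*2 = 44 = |G|.

Argument: General theorem: in the regular representation of a finite group G, each irreducible appears with multiplicity equal to its dimension. Check: dim(rho_reg) = sum d_i^2 = 1 + 1 + 1 + 1 + 4 + 4 + 4 + 4 + 4 + 4 + 4 + 4 + 4 + 4 = 44 = |G|.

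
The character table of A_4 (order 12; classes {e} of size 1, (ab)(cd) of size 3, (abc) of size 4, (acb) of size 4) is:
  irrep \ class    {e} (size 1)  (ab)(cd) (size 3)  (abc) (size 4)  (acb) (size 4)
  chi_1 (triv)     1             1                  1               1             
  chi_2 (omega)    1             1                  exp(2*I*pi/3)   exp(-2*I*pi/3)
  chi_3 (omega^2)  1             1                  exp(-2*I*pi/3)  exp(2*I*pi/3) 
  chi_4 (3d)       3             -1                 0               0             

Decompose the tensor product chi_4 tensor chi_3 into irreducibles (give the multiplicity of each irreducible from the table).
chi_4 tensor chi_3 = chi_4 (all other irreducibles have multiplicity 0).

Details: The character of a tensor product is the pointwise product (chi_4 * chi_3)(C) = chi_4(C) * chi_3(C):
  {e}: (3)*(1), (ab)(cd): (-1)*(1), (abc): (0)*(exp(-2*I*pi/3)), (acb): (0)*(exp(2*I*pi/3))
so (chi_4 * chi_3) takes values
  {e} -> 3, (ab)(cd) -> -1, (abc) -> 0, (acb) -> 0.
Now take the inner product of this character with each irreducible chi from the table, <chi_4*chi_3, chi> = (1/12) sum_C |C| (chi_4*chi_3)(C) conj(chi(C)):
  <chi_4*chi_3, chi_1> = (1/12)[1*(3)*conj(1) + 3*(-1)*conj(1) + 4*(0)*conj(1) + 4*(0)*conj(1)]
      = (1/12)[(3) + (-3) + (0) + (0)] = 0/12 = 0
  <chi_4*chi_3, chi_2> = (1/12)[1*(3)*conj(1) + 3*(-1)*conj(1) + 4*(0)*conj(exp(2*I*pi/3)) + 4*(0)*conj(exp(-2*I*pi/3))]
      = (1/12)[(3) + (-3) + (0) + (0)] = 0/12 = 0
  <chi_4*chi_3, chi_3> = (1/12)[1*(3)*conj(1) + 3*(-1)*conj(1) + 4*(0)*conj(exp(-2*I*pi/3)) + 4*(0)*conj(exp(2*I*pi/3))]
      = (1/12)[(3) + (-3) + (0) + (0)] = 0/12 = 0
  <chi_4*chi_3, chi_4> = (1/12)[1*(3)*conj(3) + 3*(-1)*conj(-1) + 4*(0)*conj(0) + 4*(0)*conj(0)]
      = (1/12)[(9) + (3) + (0) + (0)] = 12/12 = 1
(Exp terms are combined using exp(i*s)*conj(exp(i*t)) = exp(i*(s-t)), and sums of them are collapsed using the identity that for every m > 1 the m distinct m-th roots of unity sum to 0, e.g. 1 + exp(2*I*pi/3) + exp(-2*I*pi/3) = 0.)
Hence the multiplicities are chi_4: 1. Dimension check: dim(chi_4)*dim(chi_3) = 3*1 = 3 and sum (mult * dim) = 1*3 = 3.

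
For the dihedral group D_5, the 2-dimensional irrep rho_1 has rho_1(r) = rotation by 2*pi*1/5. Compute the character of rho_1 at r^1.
chi_{rho_1}(r^1) = 2*cos(2*pi*1*1/5) = -1/2 + sqrt(5)/2

Solution. rho_1(r^1) is rotation by angle 2*pi*1*1/5, whose trace is 2*cos(2*pi*1*1/5) = -1/2 + sqrt(5)/2.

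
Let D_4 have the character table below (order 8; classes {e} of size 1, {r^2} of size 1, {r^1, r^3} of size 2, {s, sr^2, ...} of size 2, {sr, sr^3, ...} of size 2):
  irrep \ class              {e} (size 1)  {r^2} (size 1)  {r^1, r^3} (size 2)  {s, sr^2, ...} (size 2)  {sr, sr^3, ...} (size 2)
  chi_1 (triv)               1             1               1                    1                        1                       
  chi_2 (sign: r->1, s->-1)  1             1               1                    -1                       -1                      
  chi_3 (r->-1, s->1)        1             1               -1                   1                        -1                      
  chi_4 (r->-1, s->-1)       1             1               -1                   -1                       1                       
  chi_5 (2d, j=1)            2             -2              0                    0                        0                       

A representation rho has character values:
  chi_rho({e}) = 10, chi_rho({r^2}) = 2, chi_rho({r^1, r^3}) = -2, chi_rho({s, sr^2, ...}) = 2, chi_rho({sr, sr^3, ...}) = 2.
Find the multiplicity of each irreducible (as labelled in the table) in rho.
Multiplicities: chi_1: 2, chi_2: 0, chi_3: 2, chi_4: 2, chi_5: 2.

Use <chi_rho, chi> = (1/|G|) sum_C |C| * chi_rho(C) * conj(chi(C)) with |G| = 8 for each irreducible chi in the table:
  <chi_rho, chi_1> = (1/8)[1*(10)*conj(1) + 1*(2)*conj(1) + 2*(-2)*conj(1) + 2*(2)*conj(1) + 2*(2)*conj(1)]
      = (1/8)[(10) + (2) + (-4) + (4) + (4)] = 16/8 = 2
  <chi_rho, chi_2> = (1/8)[1*(10)*conj(1) + 1*(2)*conj(1) + 2*(-2)*conj(1) + 2*(2)*conj(-1) + 2*(2)*conj(-1)]
      = (1/8)[(10) + (2) + (-4) + (-4) + (-4)] = 0/8 = 0
  <chi_rho, chi_3> = (1/8)[1*(10)*conj(1) + 1*(2)*conj(1) + 2*(-2)*conj(-1) + 2*(2)*conj(1) + 2*(2)*conj(-1)]
      = (1/8)[(10) + (2) + (4) + (4) + (-4)] = 16/8 = 2
  <chi_rho, chi_4> = (1/8)[1*(10)*conj(1) + 1*(2)*conj(1) + 2*(-2)*conj(-1) + 2*(2)*conj(-1) + 2*(2)*conj(1)]
      = (1/8)[(10) + (2) + (4) + (-4) + (4)] = 16/8 = 2
  <chi_rho, chi_5> = (1/8)[1*(10)*conj(2) + 1*(2)*conj(-2) + 2*(-2)*conj(0) + 2*(2)*conj(0) + 2*(2)*conj(0)]
      = (1/8)[(20) + (-4) + (0) + (0) + (0)] = 16/8 = 2
Dimension check: dim(rho) = sum (mult * dim) = 2*1 + 0*1 + 2*1 + 2*1 + 2*2 = 10 = chi_rho(e) = 10.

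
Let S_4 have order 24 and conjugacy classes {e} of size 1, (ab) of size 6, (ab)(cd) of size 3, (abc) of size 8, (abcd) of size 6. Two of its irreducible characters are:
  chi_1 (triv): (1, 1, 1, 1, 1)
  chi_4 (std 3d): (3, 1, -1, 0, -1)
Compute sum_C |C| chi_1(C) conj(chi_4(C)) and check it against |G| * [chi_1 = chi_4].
Sum = 0; so <chi_1, chi_4> = 0 (distinct irreducibles are orthogonal).

Reasoning: Compute term by term over conjugacy classes (|C| * chi_1(C) * conj(chi_4(C))):
  1*(1)*conj(3) + 6*(1)*conj(1) + 3*(1)*conj(-1) + 8*(1)*conj(0) + 6*(1)*conj(-1)
  = (3) + (6) + (-3) + (0) + (-6)
  = 0.
Dividing by |G| = 24 gives 0/24 = 0, matching the row-orthogonality relation <chi_1, chi_4> = [chi_1 = chi_4].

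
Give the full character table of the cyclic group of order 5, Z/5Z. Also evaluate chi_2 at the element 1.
Character table of Z/5Z (irreps indexed chi_0,...,chi_4 with chi_k(m) = zeta_5^(k*m), zeta_5 = exp(2*pi*i/5)):
  irrep \ class  {0} (size 1)  {1} (size 1)    {2} (size 1)    {3} (size 1)    {4} (size 1)  
  chi_0          1             1               1               1               1             
  chi_1          1             exp(2*I*pi/5)   exp(4*I*pi/5)   exp(-4*I*pi/5)  exp(-2*I*pi/5)
  chi_2          1             exp(4*I*pi/5)   exp(-2*I*pi/5)  exp(2*I*pi/5)   exp(-4*I*pi/5)
  chi_3          1             exp(-4*I*pi/5)  exp(2*I*pi/5)   exp(-2*I*pi/5)  exp(4*I*pi/5) 
  chi_4          1             exp(-2*I*pi/5)  exp(-4*I*pi/5)  exp(4*I*pi/5)   exp(2*I*pi/5) 

Spot check: chi_2(1) = zeta_5^(2*1) = zeta_5^2 = exp(4*I*pi/5).

Why: Z/5Z is abelian, so all 5 irreducible complex representations are 1-dimensional. They are given by chi_k(m) = zeta_5^(k*m) for k = 0,...,4. Row orthogonality: sum_m chi_k(m) conj(chi_l(m)) = 5 * [k = l].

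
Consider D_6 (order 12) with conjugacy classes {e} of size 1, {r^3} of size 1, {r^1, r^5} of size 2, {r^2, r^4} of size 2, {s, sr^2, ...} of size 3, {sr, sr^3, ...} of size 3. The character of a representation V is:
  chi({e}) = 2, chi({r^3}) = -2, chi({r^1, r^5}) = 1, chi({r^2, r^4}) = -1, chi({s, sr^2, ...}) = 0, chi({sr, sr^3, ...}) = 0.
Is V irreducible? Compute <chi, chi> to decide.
Irreducible: <chi, chi> = 1.

Why: <chi, chi> = (1/|G|) sum_C |C| * |chi(C)|^2 = (1/12)[1*|2|^2 + 1*|-2|^2 + 2*|1|^2 + 2*|-1|^2 + 3*|0|^2 + 3*|0|^2]
  = (1/12)[(4) + (4) + (2) + (2) + (0) + (0)] = 12/12 = 1.
A character is irreducible iff <chi, chi> = 1, so this representation is irreducible.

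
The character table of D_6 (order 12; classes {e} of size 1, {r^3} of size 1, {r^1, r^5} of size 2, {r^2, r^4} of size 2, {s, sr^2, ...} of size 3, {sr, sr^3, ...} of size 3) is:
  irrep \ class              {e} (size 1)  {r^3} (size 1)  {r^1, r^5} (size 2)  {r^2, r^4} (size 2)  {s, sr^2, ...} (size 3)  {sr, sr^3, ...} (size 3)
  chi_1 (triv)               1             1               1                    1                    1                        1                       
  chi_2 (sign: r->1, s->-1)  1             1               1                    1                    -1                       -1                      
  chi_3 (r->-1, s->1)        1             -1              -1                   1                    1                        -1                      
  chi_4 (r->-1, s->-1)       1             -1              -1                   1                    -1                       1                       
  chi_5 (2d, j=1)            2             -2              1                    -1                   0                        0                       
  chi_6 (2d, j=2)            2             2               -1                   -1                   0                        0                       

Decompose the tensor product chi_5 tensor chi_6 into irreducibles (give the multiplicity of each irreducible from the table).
chi_5 tensor chi_6 = chi_3 + chi_4 + chi_5 (all other irreducibles have multiplicity 0).

Argument: The character of a tensor product is the pointwise product (chi_5 * chi_6)(C) = chi_5(C) * chi_6(C):
  {e}: (2)*(2), {r^3}: (-2)*(2), {r^1, r^5}: (1)*(-1), {r^2, r^4}: (-1)*(-1), {s, sr^2, ...}: (0)*(0), {sr, sr^3, ...}: (0)*(0)
so (chi_5 * chi_6) takes values
  {e} -> 4, {r^3} -> -4, {r^1, r^5} -> -1, {r^2, r^4} -> 1, {s, sr^2, ...} -> 0, {sr, sr^3, ...} -> 0.
Now take the inner product of this character with each irreducible chi from the table, <chi_5*chi_6, chi> = (1/12) sum_C |C| (chi_5*chi_6)(C) conj(chi(C)):
  <chi_5*chi_6, chi_1> = (1/12)[1*(4)*conj(1) + 1*(-4)*conj(1) + 2*(-1)*conj(1) + 2*(1)*conj(1) + 3*(0)*conj(1) + 3*(0)*conj(1)]
      = (1/12)[(4) + (-4) + (-2) + (2) + (0) + (0)] = 0/12 = 0
  <chi_5*chi_6, chi_2> = (1/12)[1*(4)*conj(1) + 1*(-4)*conj(1) + 2*(-1)*conj(1) + 2*(1)*conj(1) + 3*(0)*conj(-1) + 3*(0)*conj(-1)]
      = (1/12)[(4) + (-4) + (-2) + (2) + (0) + (0)] = 0/12 = 0
  <chi_5*chi_6, chi_3> = (1/12)[1*(4)*conj(1) + 1*(-4)*conj(-1) + 2*(-1)*conj(-1) + 2*(1)*conj(1) + 3*(0)*conj(1) + 3*(0)*conj(-1)]
      = (1/12)[(4) + (4) + (2) + (2) + (0) + (0)] = 12/12 = 1
  <chi_5*chi_6, chi_4> = (1/12)[1*(4)*conj(1) + 1*(-4)*conj(-1) + 2*(-1)*conj(-1) + 2*(1)*conj(1) + 3*(0)*conj(-1) + 3*(0)*conj(1)]
      = (1/12)[(4) + (4) + (2) + (2) + (0) + (0)] = 12/12 = 1
  <chi_5*chi_6, chi_5> = (1/12)[1*(4)*conj(2) + 1*(-4)*conj(-2) + 2*(-1)*conj(1) + 2*(1)*conj(-1) + 3*(0)*conj(0) + 3*(0)*conj(0)]
      = (1/12)[(8) + (8) + (-2) + (-2) + (0) + (0)] = 12/12 = 1
  <chi_5*chi_6, chi_6> = (1/12)[1*(4)*conj(2) + 1*(-4)*conj(2) + 2*(-1)*conj(-1) + 2*(1)*conj(-1) + 3*(0)*conj(0) + 3*(0)*conj(0)]
      = (1/12)[(8) + (-8) + (2) + (-2) + (0) + (0)] = 0/12 = 0
Hence the multiplicities are chi_3: 1, chi_4: 1, chi_5: 1. Dimension check: dim(chi_5)*dim(chi_6) = 2*2 = 4 and sum (mult * dim) = 1*1 + 1*1 + 1*2 = 4.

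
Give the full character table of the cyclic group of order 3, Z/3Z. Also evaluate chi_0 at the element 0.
Character table of Z/3Z (irreps indexed chi_0,...,chi_2 with chi_k(m) = zeta_3^(k*m), zeta_3 = exp(2*pi*i/3)):
  irrep \ class  {0} (size 1)  {1} (size 1)    {2} (size 1)  
  chi_0          1             1               1             
  chi_1          1             exp(2*I*pi/3)   exp(-2*I*pi/3)
  chi_2          1             exp(-2*I*pi/3)  exp(2*I*pi/3) 

Spot check: chi_0(0) = zeta_3^(0*0) = zeta_3^0 = 1.

Why: Z/3Z is abelian, so all 3 irreducible complex representations are 1-dimensional. They are given by chi_k(m) = zeta_3^(k*m) for k = 0,...,2. Row orthogonality: sum_m chi_k(m) conj(chi_l(m)) = 3 * [k = l].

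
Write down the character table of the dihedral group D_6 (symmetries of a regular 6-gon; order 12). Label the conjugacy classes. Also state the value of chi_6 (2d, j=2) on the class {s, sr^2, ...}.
Conjugacy classes: {e} of size 1, {r^3} of size 1, {r^1, r^5} of size 2, {r^2, r^4} of size 2, {s, sr^2, ...} of size 3, {sr, sr^3, ...} of size 3.
Character table:
  irrep \ class              {e} (size 1)  {r^3} (size 1)  {r^1, r^5} (size 2)  {r^2, r^4} (size 2)  {s, sr^2, ...} (size 3)  {sr, sr^3, ...} (size 3)
  chi_1 (triv)               1             1               1                    1                    1                        1                       
  chi_2 (sign: r->1, s->-1)  1             1               1                    1                    -1                       -1                      
  chi_3 (r->-1, s->1)        1             -1              -1                   1                    1                        -1                      
  chi_4 (r->-1, s->-1)       1             -1              -1                   1                    -1                       1                       
  chi_5 (2d, j=1)            2             -2              1                    -1                   0                        0                       
  chi_6 (2d, j=2)            2             2               -1                   -1                   0                        0                       

Spot check: chi_6 (2d, j=2) on {s, sr^2, ...} = 0.

Working: D_6 has order 2*6 = 12 with 6 conjugacy classes, hence 6 irreducibles. Sum of squared dims 1 + 1 + 1 + 1 + 4 + 4 = 12 = |G|. Linear characters come from the abelianisation; the 2-dimensional irreps have character r^k -> 2*cos(2*pi*j*k/6), reflections -> 0.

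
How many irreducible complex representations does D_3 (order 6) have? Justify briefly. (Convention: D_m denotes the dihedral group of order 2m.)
3

Argument: The number of irreducible complex representations of a finite group equals its number of conjugacy classes. D_3 has 3 conjugacy classes ((n+3)/2 for n odd), so D_3 (order 6) has exactly 3 irreducible complex representations.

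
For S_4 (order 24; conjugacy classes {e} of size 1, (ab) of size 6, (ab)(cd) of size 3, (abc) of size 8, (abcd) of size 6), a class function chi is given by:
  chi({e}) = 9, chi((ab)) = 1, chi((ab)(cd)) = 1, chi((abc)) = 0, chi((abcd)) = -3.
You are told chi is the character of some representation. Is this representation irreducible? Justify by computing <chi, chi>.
Not irreducible (reducible): <chi, chi> = 6 > 1.

Working: <chi, chi> = (1/|G|) sum_C |C| * |chi(C)|^2 = (1/24)[1*|9|^2 + 6*|1|^2 + 3*|1|^2 + 8*|0|^2 + 6*|-3|^2]
  = (1/24)[(81) + (6) + (3) + (0) + (54)] = 144/24 = 6.
A character is irreducible iff <chi, chi> = 1, so this representation is reducible.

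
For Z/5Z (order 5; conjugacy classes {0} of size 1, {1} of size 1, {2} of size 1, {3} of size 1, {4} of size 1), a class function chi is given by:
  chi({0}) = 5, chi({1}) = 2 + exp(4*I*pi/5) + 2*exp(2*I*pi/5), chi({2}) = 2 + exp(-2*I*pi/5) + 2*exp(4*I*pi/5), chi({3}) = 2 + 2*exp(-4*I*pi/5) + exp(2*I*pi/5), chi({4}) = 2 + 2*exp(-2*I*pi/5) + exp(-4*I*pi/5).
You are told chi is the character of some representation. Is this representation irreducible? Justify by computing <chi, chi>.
Not irreducible (reducible): <chi, chi> = 9 > 1.

Why: <chi, chi> = (1/|G|) sum_C |C| * |chi(C)|^2 = (1/5)[1*|5|^2 + 1*|2 + exp(4*I*pi/5) + 2*exp(2*I*pi/5)|^2 + 1*|2 + exp(-2*I*pi/5) + 2*exp(4*I*pi/5)|^2 + 1*|2 + 2*exp(-4*I*pi/5) + exp(2*I*pi/5)|^2 + 1*|2 + 2*exp(-2*I*pi/5) + exp(-4*I*pi/5)|^2]
  = (1/5)[(25) + (9 + 6*exp(-2*I*pi/5) + 2*exp(-4*I*pi/5) + 2*exp(4*I*pi/5) + 6*exp(2*I*pi/5)) + (9 + 6*exp(-4*I*pi/5) + 2*exp(-2*I*pi/5) + 2*exp(2*I*pi/5) + 6*exp(4*I*pi/5)) + (9 + 6*exp(-4*I*pi/5) + 2*exp(-2*I*pi/5) + 2*exp(2*I*pi/5) + 6*exp(4*I*pi/5)) + (9 + 6*exp(-2*I*pi/5) + 2*exp(-4*I*pi/5) + 2*exp(4*I*pi/5) + 6*exp(2*I*pi/5))] = 45/5 = 9.
(Exp terms are combined using exp(i*s)*conj(exp(i*t)) = exp(i*(s-t)), and sums of them are collapsed using the identity that for every m > 1 the m distinct m-th roots of unity sum to 0, e.g. 1 + exp(2*I*pi/3) + exp(-2*I*pi/3) = 0.)
A character is irreducible iff <chi, chi> = 1, so this representation is reducible.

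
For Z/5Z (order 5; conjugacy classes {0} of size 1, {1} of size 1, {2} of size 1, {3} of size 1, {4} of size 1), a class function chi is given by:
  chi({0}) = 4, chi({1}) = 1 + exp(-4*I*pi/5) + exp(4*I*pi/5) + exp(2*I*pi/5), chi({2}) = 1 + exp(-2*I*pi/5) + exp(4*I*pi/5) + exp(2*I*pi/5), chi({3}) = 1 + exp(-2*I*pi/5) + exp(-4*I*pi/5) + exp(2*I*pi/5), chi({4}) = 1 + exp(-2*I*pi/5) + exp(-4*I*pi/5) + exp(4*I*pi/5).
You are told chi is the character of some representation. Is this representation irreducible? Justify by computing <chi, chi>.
Not irreducible (reducible): <chi, chi> = 4 > 1.

Solution. <chi, chi> = (1/|G|) sum_C |C| * |chi(C)|^2 = (1/5)[1*|4|^2 + 1*|1 + exp(-4*I*pi/5) + exp(4*I*pi/5) + exp(2*I*pi/5)|^2 + 1*|1 + exp(-2*I*pi/5) + exp(4*I*pi/5) + exp(2*I*pi/5)|^2 + 1*|1 + exp(-2*I*pi/5) + exp(-4*I*pi/5) + exp(2*I*pi/5)|^2 + 1*|1 + exp(-2*I*pi/5) + exp(-4*I*pi/5) + exp(4*I*pi/5)|^2]
  = (1/5)[(16) + (1) + (1) + (1) + (1)] = 20/5 = 4.
(Exp terms are combined using exp(i*s)*conj(exp(i*t)) = exp(i*(s-t)), and sums of them are collapsed using the identity that for every m > 1 the m distinct m-th roots of unity sum to 0, e.g. 1 + exp(2*I*pi/3) + exp(-2*I*pi/3) = 0.)
A character is irreducible iff <chi, chi> = 1, so this representation is reducible.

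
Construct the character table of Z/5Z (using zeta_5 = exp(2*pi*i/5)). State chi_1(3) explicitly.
Character table of Z/5Z (irreps indexed chi_0,...,chi_4 with chi_k(m) = zeta_5^(k*m), zeta_5 = exp(2*pi*i/5)):
  irrep \ class  {0} (size 1)  {1} (size 1)    {2} (size 1)    {3} (size 1)    {4} (size 1)  
  chi_0          1             1               1               1               1             
  chi_1          1             exp(2*I*pi/5)   exp(4*I*pi/5)   exp(-4*I*pi/5)  exp(-2*I*pi/5)
  chi_2          1             exp(4*I*pi/5)   exp(-2*I*pi/5)  exp(2*I*pi/5)   exp(-4*I*pi/5)
  chi_3          1             exp(-4*I*pi/5)  exp(2*I*pi/5)   exp(-2*I*pi/5)  exp(4*I*pi/5) 
  chi_4          1             exp(-2*I*pi/5)  exp(-4*I*pi/5)  exp(4*I*pi/5)   exp(2*I*pi/5) 

Spot check: chi_1(3) = zeta_5^(1*3) = zeta_5^3 = exp(-4*I*pi/5).

Argument: Z/5Z is abelian, so all 5 irreducible complex representations are 1-dimensional. They are given by chi_k(m) = zeta_5^(k*m) for k = 0,...,4. Row orthogonality: sum_m chi_k(m) conj(chi_l(m)) = 5 * [k = l].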